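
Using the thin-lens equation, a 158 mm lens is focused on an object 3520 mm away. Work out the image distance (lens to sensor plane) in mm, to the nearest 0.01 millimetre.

1/dᵢ = 1/f − 1/dₒ = 1/158 − 1/3520 = 0.0060450 mm⁻¹.
dᵢ = 1/0.0060450 ≈ 165.4253 mm.

165.43 mm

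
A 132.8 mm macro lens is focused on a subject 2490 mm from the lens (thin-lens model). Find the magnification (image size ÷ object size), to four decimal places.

0.0563×

Thin lens: 1/f = 1/dₒ + 1/dᵢ → 1/dᵢ = 1/132.8 − 1/2490 = 0.0071285 mm⁻¹, so dᵢ ≈ 140.2817 mm.
Magnification m = dᵢ/dₒ = 140.2817/2490 ≈ 0.05634.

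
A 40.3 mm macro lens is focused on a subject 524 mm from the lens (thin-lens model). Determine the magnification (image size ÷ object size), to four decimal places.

0.0833×

Thin lens: 1/f = 1/dₒ + 1/dᵢ → 1/dᵢ = 1/40.3 − 1/524 = 0.0229055 mm⁻¹, so dᵢ ≈ 43.6576 mm.
Magnification m = dᵢ/dₒ = 43.6576/524 ≈ 0.08332.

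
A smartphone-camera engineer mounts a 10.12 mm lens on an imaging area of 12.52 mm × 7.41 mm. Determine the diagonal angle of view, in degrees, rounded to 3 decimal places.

71.417°

Sensor diagonal = √(12.52² + 7.41²) = √211.6585 ≈ 14.5485 mm.
Angle of view α = 2·arctan(d/2f) with d = 14.5485 mm and f = 10.12 mm.
d/2f = 0.71880; arctan(0.71880) ≈ 35.7085°, so α ≈ 71.4171°.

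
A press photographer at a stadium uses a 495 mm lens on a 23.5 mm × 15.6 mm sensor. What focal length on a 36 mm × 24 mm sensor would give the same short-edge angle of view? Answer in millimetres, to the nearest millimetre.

762 mm

Equal angle of view means equal height/f ratio, so f₂ = f₁ · (height₂/height₁) = 495 × 24/15.6.
f₂ = 495 × 1.53846 ≈ 761.538 mm.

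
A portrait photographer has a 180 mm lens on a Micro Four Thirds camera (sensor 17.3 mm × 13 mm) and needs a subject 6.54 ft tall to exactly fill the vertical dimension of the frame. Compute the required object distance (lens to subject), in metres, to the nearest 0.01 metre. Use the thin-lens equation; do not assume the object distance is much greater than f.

W: 6.54 ft × 304.8 mm/ft = 1993.39 mm.
Magnification m = h/W = dᵢ/dₒ; combined with 1/f = 1/dₒ + 1/dᵢ this gives dₒ = f·(1 + W/h).
dₒ = 180 mm × (1 + 1993.39/13) = 180 × 154.3378 ≈ 27780.811 mm = 27.7808 m.

27.78 m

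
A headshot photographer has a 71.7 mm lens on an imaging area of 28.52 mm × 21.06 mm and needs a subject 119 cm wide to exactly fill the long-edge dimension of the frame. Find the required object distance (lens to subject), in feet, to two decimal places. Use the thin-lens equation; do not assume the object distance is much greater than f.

10.05 ft

W: 119 cm = 1190 mm.
Magnification m = w/W = dᵢ/dₒ; combined with 1/f = 1/dₒ + 1/dᵢ this gives dₒ = f·(1 + W/w).
dₒ = 71.7 mm × (1 + 1190/28.52) = 71.7 × 42.7251 ≈ 3063.390 mm = 3063.390/304.8 ft = 10.0505 ft.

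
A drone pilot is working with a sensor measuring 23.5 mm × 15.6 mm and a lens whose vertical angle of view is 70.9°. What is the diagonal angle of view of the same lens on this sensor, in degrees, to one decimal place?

From the vertical AOV: f = 15.6 / (2·tan(35.45°)) = 15.6 / 1.42395 ≈ 10.9554 mm.
Sensor diagonal = √(23.5² + 15.6²) = √795.6100 ≈ 28.2066 mm.
Diagonal AOV = 2·arctan(28.2066 / (2 × 10.9554)) = 2·arctan(1.28734) ≈ 104.3200°.

104.3°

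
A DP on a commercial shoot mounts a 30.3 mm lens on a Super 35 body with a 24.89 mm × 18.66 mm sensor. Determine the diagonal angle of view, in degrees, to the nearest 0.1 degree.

Sensor diagonal = √(24.89² + 18.66²) = √967.7077 ≈ 31.1080 mm.
Angle of view α = 2·arctan(d/2f) with d = 31.1080 mm and f = 30.3 mm.
d/2f = 0.51333; arctan(0.51333) ≈ 27.1729°, so α ≈ 54.3459°.

54.3°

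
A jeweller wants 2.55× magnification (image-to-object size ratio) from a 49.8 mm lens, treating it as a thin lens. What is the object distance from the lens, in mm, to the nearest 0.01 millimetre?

69.33 mm

With m = dᵢ/dₒ and 1/f = 1/dₒ + 1/dᵢ, substituting dᵢ = m·dₒ gives 1/f = (1 + 1/m)/dₒ, hence dₒ = f·(1 + 1/m).
dₒ = 49.8 × (1 + 1/2.55) = 49.8 × 1.39216 ≈ 69.329 mm.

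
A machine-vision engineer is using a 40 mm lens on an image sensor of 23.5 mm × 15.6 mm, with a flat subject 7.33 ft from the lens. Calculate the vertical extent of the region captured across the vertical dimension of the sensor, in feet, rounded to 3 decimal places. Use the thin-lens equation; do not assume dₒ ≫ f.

dₒ: 7.33 ft × 304.8 mm/ft = 2234.18 mm.
Similar triangles through the lens centre give W/dₒ = h/dᵢ; with 1/f = 1/dₒ + 1/dᵢ this gives W = h·(dₒ − f)/f.
W = 15.6 mm × (2234.18 − 40) / 40 = 15.6 × 54.8546 ≈ 855.732 mm = 855.732/304.8 ft = 2.80752 ft.

2.808 ft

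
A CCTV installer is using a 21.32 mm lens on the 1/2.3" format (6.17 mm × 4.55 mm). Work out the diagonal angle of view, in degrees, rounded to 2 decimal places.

Sensor diagonal = √(6.17² + 4.55²) = √58.7714 ≈ 7.6663 mm.
Angle of view α = 2·arctan(d/2f) with d = 7.6663 mm and f = 21.32 mm.
d/2f = 0.17979; arctan(0.17979) ≈ 10.1923°, so α ≈ 20.3847°.

20.38°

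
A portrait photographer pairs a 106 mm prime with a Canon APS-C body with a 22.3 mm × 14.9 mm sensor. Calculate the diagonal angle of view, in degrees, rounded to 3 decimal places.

Sensor diagonal = √(22.3² + 14.9²) = √719.3000 ≈ 26.8198 mm.
Angle of view α = 2·arctan(d/2f) with d = 26.8198 mm and f = 106 mm.
d/2f = 0.12651; arctan(0.12651) ≈ 7.2101°, so α ≈ 14.4202°.

14.420°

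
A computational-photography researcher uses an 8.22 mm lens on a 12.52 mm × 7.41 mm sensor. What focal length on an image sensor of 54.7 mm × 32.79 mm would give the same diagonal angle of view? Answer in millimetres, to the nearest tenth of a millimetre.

36.0 mm

Sensor diagonal = √(12.52² + 7.41²) = √211.6585 ≈ 14.5485 mm.
Sensor diagonal = √(54.7² + 32.79²) = √4067.2741 ≈ 63.7752 mm.
Equal angle of view means equal diagonal/f ratio, so f₂ = f₁ · (diagonal₂/diagonal₁) = 8.22 × 63.7752/14.5485.
f₂ = 8.22 × 4.38363 ≈ 36.033 mm.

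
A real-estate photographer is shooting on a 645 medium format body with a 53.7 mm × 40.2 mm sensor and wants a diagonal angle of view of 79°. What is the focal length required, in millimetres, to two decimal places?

40.69 mm

Sensor diagonal = √(53.7² + 40.2²) = √4499.7300 ≈ 67.0800 mm.
From α = 2·arctan(d/2f) we get f = d / (2·tan(α/2)).
With d = 67.0800 mm and α/2 = 39.5°, tan(α/2) ≈ 0.82434, so f ≈ 67.0800 / 1.64867 ≈ 40.6873 mm.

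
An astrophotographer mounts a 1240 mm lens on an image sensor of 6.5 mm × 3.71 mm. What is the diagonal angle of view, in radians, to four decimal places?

0.0060 rad

Sensor diagonal = √(6.5² + 3.71²) = √56.0141 ≈ 7.4843 mm.
Angle of view α = 2·arctan(d/2f) with d = 7.4843 mm and f = 1240 mm.
d/2f = 0.00302; arctan(0.00302) ≈ 0.0030 rad, so α ≈ 0.0060 rad.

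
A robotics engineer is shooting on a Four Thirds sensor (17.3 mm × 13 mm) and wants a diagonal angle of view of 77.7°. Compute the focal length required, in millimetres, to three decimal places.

13.433 mm

Sensor diagonal = √(17.3² + 13²) = √468.2900 ≈ 21.6400 mm.
From α = 2·arctan(d/2f) we get f = d / (2·tan(α/2)).
With d = 21.6400 mm and α/2 = 38.85°, tan(α/2) ≈ 0.80546, so f ≈ 21.6400 / 1.61092 ≈ 13.4333 mm.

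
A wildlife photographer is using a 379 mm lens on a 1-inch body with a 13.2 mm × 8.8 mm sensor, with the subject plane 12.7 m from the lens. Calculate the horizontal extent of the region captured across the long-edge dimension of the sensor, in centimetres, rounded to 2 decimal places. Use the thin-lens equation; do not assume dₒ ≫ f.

dₒ: 12.7 m = 12700 mm.
Similar triangles through the lens centre give W/dₒ = w/dᵢ; with 1/f = 1/dₒ + 1/dᵢ this gives W = w·(dₒ − f)/f.
W = 13.2 mm × (12700 − 379) / 379 = 13.2 × 32.5092 ≈ 429.122 mm = 42.9122 cm.

42.91 cm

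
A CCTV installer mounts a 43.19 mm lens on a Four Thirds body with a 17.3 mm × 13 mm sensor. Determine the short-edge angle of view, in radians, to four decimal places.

Angle of view α = 2·arctan(h/2f) with h = 13 mm and f = 43.19 mm.
h/2f = 0.15050; arctan(0.15050) ≈ 0.1494 rad, so α ≈ 0.2988 rad.

0.2988 rad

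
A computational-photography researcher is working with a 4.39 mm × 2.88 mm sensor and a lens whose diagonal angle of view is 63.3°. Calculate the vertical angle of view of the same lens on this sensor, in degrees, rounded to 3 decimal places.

Sensor diagonal = √(4.39² + 2.88²) = √27.5665 ≈ 5.2504 mm.
From the diagonal AOV: f = 5.2504 / (2·tan(31.65°)) = 5.2504 / 1.23282 ≈ 4.2589 mm.
Vertical AOV = 2·arctan(2.88 / (2 × 4.2589)) = 2·arctan(0.33812) ≈ 37.3628°.

37.363°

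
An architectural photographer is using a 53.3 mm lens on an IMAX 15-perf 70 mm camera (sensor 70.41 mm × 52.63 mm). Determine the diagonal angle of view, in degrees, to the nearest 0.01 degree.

Sensor diagonal = √(70.41² + 52.63²) = √7727.4850 ≈ 87.9061 mm.
Angle of view α = 2·arctan(d/2f) with d = 87.9061 mm and f = 53.3 mm.
d/2f = 0.82464; arctan(0.82464) ≈ 39.5102°, so α ≈ 79.0204°.

79.02°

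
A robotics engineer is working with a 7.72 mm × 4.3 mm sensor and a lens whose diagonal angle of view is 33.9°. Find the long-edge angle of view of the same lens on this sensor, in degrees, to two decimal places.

29.82°

Sensor diagonal = √(7.72² + 4.3²) = √78.0884 ≈ 8.8368 mm.
From the diagonal AOV: f = 8.8368 / (2·tan(16.95°)) = 8.8368 / 0.60955 ≈ 14.4971 mm.
Long-edge AOV = 2·arctan(7.72 / (2 × 14.4971)) = 2·arctan(0.26626) ≈ 29.8193°.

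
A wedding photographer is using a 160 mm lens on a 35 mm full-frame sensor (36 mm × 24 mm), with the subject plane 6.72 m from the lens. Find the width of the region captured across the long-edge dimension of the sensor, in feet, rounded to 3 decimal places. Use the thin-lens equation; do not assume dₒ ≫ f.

4.843 ft

dₒ: 6.72 m = 6720 mm.
Similar triangles through the lens centre give W/dₒ = w/dᵢ; with 1/f = 1/dₒ + 1/dᵢ this gives W = w·(dₒ − f)/f.
W = 36 mm × (6720 − 160) / 160 = 36 × 41.0000 ≈ 1476.000 mm = 1476.000/304.8 ft = 4.84252 ft.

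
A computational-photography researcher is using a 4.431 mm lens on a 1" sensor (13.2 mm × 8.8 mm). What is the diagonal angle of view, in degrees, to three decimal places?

Sensor diagonal = √(13.2² + 8.8²) = √251.6800 ≈ 15.8644 mm.
Angle of view α = 2·arctan(d/2f) with d = 15.8644 mm and f = 4.431 mm.
d/2f = 1.79016; arctan(1.79016) ≈ 60.8119°, so α ≈ 121.6238°.

121.624°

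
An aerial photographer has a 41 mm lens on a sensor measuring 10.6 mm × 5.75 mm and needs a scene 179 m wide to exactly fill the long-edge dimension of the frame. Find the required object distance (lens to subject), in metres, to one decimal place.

W: 179 m = 179000 mm.
Magnification m = w/W = dᵢ/dₒ; combined with 1/f = 1/dₒ + 1/dᵢ this gives dₒ = f·(1 + W/w).
dₒ = 41 mm × (1 + 179000/10.6) = 41 × 16887.7925 ≈ 692399.491 mm = 692.399 m.

692.4 m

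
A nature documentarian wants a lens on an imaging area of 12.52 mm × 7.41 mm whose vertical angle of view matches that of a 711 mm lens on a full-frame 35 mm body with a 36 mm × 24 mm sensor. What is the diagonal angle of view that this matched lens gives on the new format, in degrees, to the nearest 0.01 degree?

Equal vertical AOV ⇒ f₂ = f₁ · 7.41/24 = 711 × 0.30875 ≈ 219.5213 mm.
Sensor diagonal = √(12.52² + 7.41²) = √211.6585 ≈ 14.5485 mm.
Diagonal AOV on the new format = 2·arctan(14.5485 / (2 × 219.5213)) = 2·arctan(0.03314) ≈ 3.7958°.

3.80°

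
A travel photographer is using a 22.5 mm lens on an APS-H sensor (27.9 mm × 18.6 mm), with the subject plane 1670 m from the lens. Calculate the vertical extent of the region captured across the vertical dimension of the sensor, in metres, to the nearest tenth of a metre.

dₒ: 1670 m = 1.67e+06 mm.
Similar triangles through the lens centre give W/dₒ = h/dᵢ; with 1/f = 1/dₒ + 1/dᵢ this gives W = h·(dₒ − f)/f.
W = 18.6 mm × (1.67e+06 − 22.5) / 22.5 = 18.6 × 74221.2222 ≈ 1380514.733 mm = 1380.51 m.

1380.5 m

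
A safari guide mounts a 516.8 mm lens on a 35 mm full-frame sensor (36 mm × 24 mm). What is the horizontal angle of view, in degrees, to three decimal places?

3.990°

Angle of view α = 2·arctan(w/2f) with w = 36 mm and f = 516.8 mm.
w/2f = 0.03483; arctan(0.03483) ≈ 1.9948°, so α ≈ 3.9896°.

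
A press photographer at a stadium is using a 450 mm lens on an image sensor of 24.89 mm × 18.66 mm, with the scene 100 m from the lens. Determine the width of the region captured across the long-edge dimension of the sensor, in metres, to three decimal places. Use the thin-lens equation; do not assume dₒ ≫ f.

5.506 m

dₒ: 100 m = 100000 mm.
Similar triangles through the lens centre give W/dₒ = w/dᵢ; with 1/f = 1/dₒ + 1/dᵢ this gives W = w·(dₒ − f)/f.
W = 24.89 mm × (100000 − 450) / 450 = 24.89 × 221.2222 ≈ 5506.221 mm = 5.50622 m.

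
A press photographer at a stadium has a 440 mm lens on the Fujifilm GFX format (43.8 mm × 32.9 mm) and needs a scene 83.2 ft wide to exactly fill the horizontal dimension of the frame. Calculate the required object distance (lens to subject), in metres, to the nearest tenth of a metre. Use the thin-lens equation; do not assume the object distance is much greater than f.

255.2 m

W: 83.2 ft × 304.8 mm/ft = 25359.36 mm.
Magnification m = w/W = dᵢ/dₒ; combined with 1/f = 1/dₒ + 1/dᵢ this gives dₒ = f·(1 + W/w).
dₒ = 440 mm × (1 + 25359.4/43.8) = 440 × 579.9808 ≈ 255191.553 mm = 255.192 m.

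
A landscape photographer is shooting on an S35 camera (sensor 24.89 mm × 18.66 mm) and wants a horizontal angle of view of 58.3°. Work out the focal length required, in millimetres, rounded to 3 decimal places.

22.313 mm

From α = 2·arctan(w/2f) we get f = w / (2·tan(α/2)).
With w = 24.89 mm and α/2 = 29.15°, tan(α/2) ≈ 0.55774, so f ≈ 24.89 / 1.11547 ≈ 22.3134 mm.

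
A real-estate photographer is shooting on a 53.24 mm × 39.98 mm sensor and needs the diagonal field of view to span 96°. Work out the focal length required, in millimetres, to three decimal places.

29.974 mm

Sensor diagonal = √(53.24² + 39.98²) = √4432.8980 ≈ 66.5800 mm.
From α = 2·arctan(d/2f) we get f = d / (2·tan(α/2)).
With d = 66.5800 mm and α/2 = 48°, tan(α/2) ≈ 1.11061, so f ≈ 66.5800 / 2.22123 ≈ 29.9745 mm.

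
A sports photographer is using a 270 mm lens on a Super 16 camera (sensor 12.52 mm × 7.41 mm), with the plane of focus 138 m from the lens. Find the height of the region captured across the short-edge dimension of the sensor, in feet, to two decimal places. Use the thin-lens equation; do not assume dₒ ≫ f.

12.40 ft

dₒ: 138 m = 138000 mm.
Similar triangles through the lens centre give W/dₒ = h/dᵢ; with 1/f = 1/dₒ + 1/dᵢ this gives W = h·(dₒ − f)/f.
W = 7.41 mm × (138000 − 270) / 270 = 7.41 × 510.1111 ≈ 3779.923 mm = 3779.923/304.8 ft = 12.4013 ft.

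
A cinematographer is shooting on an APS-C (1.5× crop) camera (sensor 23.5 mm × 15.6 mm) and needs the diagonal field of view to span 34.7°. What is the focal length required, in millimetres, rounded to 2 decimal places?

45.14 mm

Sensor diagonal = √(23.5² + 15.6²) = √795.6100 ≈ 28.2066 mm.
From α = 2·arctan(d/2f) we get f = d / (2·tan(α/2)).
With d = 28.2066 mm and α/2 = 17.35°, tan(α/2) ≈ 0.31242, so f ≈ 28.2066 / 0.62485 ≈ 45.1416 mm.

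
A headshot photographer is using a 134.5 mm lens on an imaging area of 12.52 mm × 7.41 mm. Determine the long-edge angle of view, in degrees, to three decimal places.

5.330°

Angle of view α = 2·arctan(w/2f) with w = 12.52 mm and f = 134.5 mm.
w/2f = 0.04654; arctan(0.04654) ≈ 2.6648°, so α ≈ 5.3296°.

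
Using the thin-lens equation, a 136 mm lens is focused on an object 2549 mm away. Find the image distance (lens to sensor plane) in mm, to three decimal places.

1/dᵢ = 1/f − 1/dₒ = 1/136 − 1/2549 = 0.0069606 mm⁻¹.
dᵢ = 1/0.0069606 ≈ 143.6651 mm.

143.665 mm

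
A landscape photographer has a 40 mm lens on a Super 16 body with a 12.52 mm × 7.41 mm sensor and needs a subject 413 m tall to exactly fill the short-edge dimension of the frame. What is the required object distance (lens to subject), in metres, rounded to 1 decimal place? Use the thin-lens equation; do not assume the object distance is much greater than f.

W: 413 m = 413000 mm.
Magnification m = h/W = dᵢ/dₒ; combined with 1/f = 1/dₒ + 1/dᵢ this gives dₒ = f·(1 + W/h).
dₒ = 40 mm × (1 + 413000/7.41) = 40 × 55736.4926 ≈ 2229459.703 mm = 2229.46 m.

2229.5 m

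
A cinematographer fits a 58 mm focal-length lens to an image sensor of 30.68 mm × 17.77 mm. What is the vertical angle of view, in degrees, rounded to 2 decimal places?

Angle of view α = 2·arctan(h/2f) with h = 17.77 mm and f = 58 mm.
h/2f = 0.15319; arctan(0.15319) ≈ 8.7094°, so α ≈ 17.4188°.

17.42°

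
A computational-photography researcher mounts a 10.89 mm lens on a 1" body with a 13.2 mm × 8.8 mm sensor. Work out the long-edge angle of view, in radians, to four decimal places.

Angle of view α = 2·arctan(w/2f) with w = 13.2 mm and f = 10.89 mm.
w/2f = 0.60606; arctan(0.60606) ≈ 0.5449 rad, so α ≈ 1.0897 rad.

1.0897 rad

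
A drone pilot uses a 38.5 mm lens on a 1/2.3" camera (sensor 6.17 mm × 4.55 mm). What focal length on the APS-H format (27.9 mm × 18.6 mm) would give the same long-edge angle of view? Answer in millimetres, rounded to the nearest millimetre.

Equal angle of view means equal width/f ratio, so f₂ = f₁ · (width₂/width₁) = 38.5 × 27.9/6.17.
f₂ = 38.5 × 4.52188 ≈ 174.092 mm.

174 mm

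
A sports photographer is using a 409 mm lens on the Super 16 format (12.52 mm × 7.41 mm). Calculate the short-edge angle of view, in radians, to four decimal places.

Angle of view α = 2·arctan(h/2f) with h = 7.41 mm and f = 409 mm.
h/2f = 0.00906; arctan(0.00906) ≈ 0.0091 rad, so α ≈ 0.0181 rad.

0.0181 rad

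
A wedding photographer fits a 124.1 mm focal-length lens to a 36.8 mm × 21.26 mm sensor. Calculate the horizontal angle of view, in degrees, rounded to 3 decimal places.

Angle of view α = 2·arctan(w/2f) with w = 36.8 mm and f = 124.1 mm.
w/2f = 0.14827; arctan(0.14827) ≈ 8.4337°, so α ≈ 16.8673°.

16.867°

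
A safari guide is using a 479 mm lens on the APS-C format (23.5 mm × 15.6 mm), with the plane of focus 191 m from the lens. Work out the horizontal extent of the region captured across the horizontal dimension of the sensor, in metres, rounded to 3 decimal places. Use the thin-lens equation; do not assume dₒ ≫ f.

9.347 m

dₒ: 191 m = 191000 mm.
Similar triangles through the lens centre give W/dₒ = w/dᵢ; with 1/f = 1/dₒ + 1/dᵢ this gives W = w·(dₒ − f)/f.
W = 23.5 mm × (191000 − 479) / 479 = 23.5 × 397.7474 ≈ 9347.064 mm = 9.34706 m.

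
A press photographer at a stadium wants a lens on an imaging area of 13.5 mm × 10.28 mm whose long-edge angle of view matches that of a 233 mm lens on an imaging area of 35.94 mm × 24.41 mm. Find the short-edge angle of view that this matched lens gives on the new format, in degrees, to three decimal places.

6.722°

Equal long-edge AOV ⇒ f₂ = f₁ · 13.5/35.94 = 233 × 0.37563 ≈ 87.5209 mm.
Short-edge AOV on the new format = 2·arctan(10.28 / (2 × 87.5209)) = 2·arctan(0.05873) ≈ 6.7221°.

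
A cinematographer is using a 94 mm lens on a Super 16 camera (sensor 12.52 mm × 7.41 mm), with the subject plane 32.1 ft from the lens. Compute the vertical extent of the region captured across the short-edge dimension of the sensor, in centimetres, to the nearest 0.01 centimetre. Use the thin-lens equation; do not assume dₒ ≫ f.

76.39 cm

dₒ: 32.1 ft × 304.8 mm/ft = 9784.08 mm.
Similar triangles through the lens centre give W/dₒ = h/dᵢ; with 1/f = 1/dₒ + 1/dᵢ this gives W = h·(dₒ − f)/f.
W = 7.41 mm × (9784.08 − 94) / 94 = 7.41 × 103.0860 ≈ 763.867 mm = 76.3867 cm.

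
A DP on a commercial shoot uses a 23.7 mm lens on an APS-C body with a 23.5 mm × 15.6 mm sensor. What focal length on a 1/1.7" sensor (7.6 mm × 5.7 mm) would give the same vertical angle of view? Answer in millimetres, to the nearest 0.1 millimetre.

Equal angle of view means equal height/f ratio, so f₂ = f₁ · (height₂/height₁) = 23.7 × 5.7/15.6.
f₂ = 23.7 × 0.36538 ≈ 8.660 mm.

8.7 mm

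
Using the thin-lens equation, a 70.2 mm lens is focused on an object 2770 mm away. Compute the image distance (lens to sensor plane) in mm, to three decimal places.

1/dᵢ = 1/f − 1/dₒ = 1/70.2 − 1/2770 = 0.0138840 mm⁻¹.
dᵢ = 1/0.0138840 ≈ 72.0253 mm.

72.025 mm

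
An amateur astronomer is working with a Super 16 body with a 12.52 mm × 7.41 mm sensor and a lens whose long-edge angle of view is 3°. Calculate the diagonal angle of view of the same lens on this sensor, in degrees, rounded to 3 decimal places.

3.486°

From the long-edge AOV: f = 12.52 / (2·tan(1.5°)) = 12.52 / 0.05237 ≈ 239.0598 mm.
Sensor diagonal = √(12.52² + 7.41²) = √211.6585 ≈ 14.5485 mm.
Diagonal AOV = 2·arctan(14.5485 / (2 × 239.0598)) = 2·arctan(0.03043) ≈ 3.4858°.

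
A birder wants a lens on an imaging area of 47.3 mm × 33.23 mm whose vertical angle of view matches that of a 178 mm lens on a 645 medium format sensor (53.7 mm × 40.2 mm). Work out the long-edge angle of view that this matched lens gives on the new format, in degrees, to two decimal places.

18.26°

Equal vertical AOV ⇒ f₂ = f₁ · 33.23/40.2 = 178 × 0.82662 ≈ 147.1378 mm.
Long-edge AOV on the new format = 2·arctan(47.3 / (2 × 147.1378)) = 2·arctan(0.16073) ≈ 18.2625°.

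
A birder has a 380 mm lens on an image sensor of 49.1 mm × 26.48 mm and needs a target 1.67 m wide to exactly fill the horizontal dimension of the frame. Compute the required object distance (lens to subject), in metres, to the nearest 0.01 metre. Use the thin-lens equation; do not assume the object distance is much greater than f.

W: 1.67 m = 1670 mm.
Magnification m = w/W = dᵢ/dₒ; combined with 1/f = 1/dₒ + 1/dᵢ this gives dₒ = f·(1 + W/w).
dₒ = 380 mm × (1 + 1670/49.1) = 380 × 35.0122 ≈ 13304.644 mm = 13.3046 m.

13.30 m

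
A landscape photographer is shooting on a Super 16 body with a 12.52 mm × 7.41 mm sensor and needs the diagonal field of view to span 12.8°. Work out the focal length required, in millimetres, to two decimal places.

64.85 mm

Sensor diagonal = √(12.52² + 7.41²) = √211.6585 ≈ 14.5485 mm.
From α = 2·arctan(d/2f) we get f = d / (2·tan(α/2)).
With d = 14.5485 mm and α/2 = 6.4°, tan(α/2) ≈ 0.11217, so f ≈ 14.5485 / 0.22434 ≈ 64.8513 mm.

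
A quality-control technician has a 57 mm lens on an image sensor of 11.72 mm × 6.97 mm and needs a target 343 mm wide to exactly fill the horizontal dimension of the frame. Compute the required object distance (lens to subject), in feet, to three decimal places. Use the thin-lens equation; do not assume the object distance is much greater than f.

5.660 ft

Magnification m = w/W = dᵢ/dₒ; combined with 1/f = 1/dₒ + 1/dᵢ this gives dₒ = f·(1 + W/w).
dₒ = 57 mm × (1 + 343/11.72) = 57 × 30.2662 ≈ 1725.174 mm = 1725.174/304.8 ft = 5.66002 ft.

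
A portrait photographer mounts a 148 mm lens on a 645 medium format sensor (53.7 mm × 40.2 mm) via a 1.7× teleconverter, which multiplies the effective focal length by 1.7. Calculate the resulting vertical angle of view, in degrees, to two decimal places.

9.14°

Effective focal length f = 148 × 1.7 = 251.6 mm.
α = 2·arctan(40.2 / (2 × 251.6)) = 2·arctan(0.07989) ≈ 9.1352°.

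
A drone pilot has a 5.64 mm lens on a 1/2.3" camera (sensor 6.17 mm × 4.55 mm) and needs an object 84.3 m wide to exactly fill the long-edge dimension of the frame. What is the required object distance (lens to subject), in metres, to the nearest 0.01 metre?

77.06 m

W: 84.3 m = 84300 mm.
Magnification m = w/W = dᵢ/dₒ; combined with 1/f = 1/dₒ + 1/dᵢ this gives dₒ = f·(1 + W/w).
dₒ = 5.64 mm × (1 + 84300/6.17) = 5.64 × 13663.8849 ≈ 77064.311 mm = 77.0643 m.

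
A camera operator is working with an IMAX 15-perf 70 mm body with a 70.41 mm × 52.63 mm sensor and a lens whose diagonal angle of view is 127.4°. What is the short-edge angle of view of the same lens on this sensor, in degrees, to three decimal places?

Sensor diagonal = √(70.41² + 52.63²) = √7727.4850 ≈ 87.9061 mm.
From the diagonal AOV: f = 87.9061 / (2·tan(63.7°)) = 87.9061 / 4.04669 ≈ 21.7230 mm.
Short-edge AOV = 2·arctan(52.63 / (2 × 21.7230)) = 2·arctan(1.21139) ≈ 100.9209°.

100.921°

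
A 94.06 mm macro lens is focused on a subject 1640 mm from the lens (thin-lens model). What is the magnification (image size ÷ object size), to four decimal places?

Thin lens: 1/f = 1/dₒ + 1/dᵢ → 1/dᵢ = 1/94.06 − 1/1640 = 0.0100218 mm⁻¹, so dᵢ ≈ 99.7829 mm.
Magnification m = dᵢ/dₒ = 99.7829/1640 ≈ 0.06084.

0.0608×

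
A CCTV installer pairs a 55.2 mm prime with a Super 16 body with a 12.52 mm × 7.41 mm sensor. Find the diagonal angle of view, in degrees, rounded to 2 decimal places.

Sensor diagonal = √(12.52² + 7.41²) = √211.6585 ≈ 14.5485 mm.
Angle of view α = 2·arctan(d/2f) with d = 14.5485 mm and f = 55.2 mm.
d/2f = 0.13178; arctan(0.13178) ≈ 7.5072°, so α ≈ 15.0143°.

15.01°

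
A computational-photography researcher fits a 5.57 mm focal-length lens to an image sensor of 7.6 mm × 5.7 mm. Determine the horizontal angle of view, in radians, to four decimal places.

Angle of view α = 2·arctan(w/2f) with w = 7.6 mm and f = 5.57 mm.
w/2f = 0.68223; arctan(0.68223) ≈ 0.5987 rad, so α ≈ 1.1974 rad.

1.1974 rad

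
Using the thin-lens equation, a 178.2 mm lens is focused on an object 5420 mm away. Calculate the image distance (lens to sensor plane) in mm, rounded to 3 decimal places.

184.258 mm

1/dᵢ = 1/f − 1/dₒ = 1/178.2 − 1/5420 = 0.0054272 mm⁻¹.
dᵢ = 1/0.0054272 ≈ 184.2581 mm.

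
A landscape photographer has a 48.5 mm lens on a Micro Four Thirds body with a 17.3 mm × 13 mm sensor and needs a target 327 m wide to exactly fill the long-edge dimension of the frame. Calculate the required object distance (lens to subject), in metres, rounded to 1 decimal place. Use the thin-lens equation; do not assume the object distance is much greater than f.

916.8 m

W: 327 m = 327000 mm.
Magnification m = w/W = dᵢ/dₒ; combined with 1/f = 1/dₒ + 1/dᵢ this gives dₒ = f·(1 + W/w).
dₒ = 48.5 mm × (1 + 327000/17.3) = 48.5 × 18902.7341 ≈ 916782.604 mm = 916.783 m.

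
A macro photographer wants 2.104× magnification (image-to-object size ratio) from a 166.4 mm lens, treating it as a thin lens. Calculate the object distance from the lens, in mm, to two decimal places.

245.49 mm

With m = dᵢ/dₒ and 1/f = 1/dₒ + 1/dᵢ, substituting dᵢ = m·dₒ gives 1/f = (1 + 1/m)/dₒ, hence dₒ = f·(1 + 1/m).
dₒ = 166.4 × (1 + 1/2.104) = 166.4 × 1.47529 ≈ 245.487 mm.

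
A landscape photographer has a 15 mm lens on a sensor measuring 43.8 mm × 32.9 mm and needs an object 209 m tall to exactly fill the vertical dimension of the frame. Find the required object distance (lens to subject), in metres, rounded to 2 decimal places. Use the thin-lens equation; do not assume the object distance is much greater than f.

W: 209 m = 209000 mm.
Magnification m = h/W = dᵢ/dₒ; combined with 1/f = 1/dₒ + 1/dᵢ this gives dₒ = f·(1 + W/h).
dₒ = 15 mm × (1 + 209000/32.9) = 15 × 6353.5836 ≈ 95303.754 mm = 95.3038 m.

95.30 m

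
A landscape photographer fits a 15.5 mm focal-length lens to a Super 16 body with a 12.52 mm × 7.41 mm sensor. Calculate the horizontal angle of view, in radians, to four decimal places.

Angle of view α = 2·arctan(w/2f) with w = 12.52 mm and f = 15.5 mm.
w/2f = 0.40387; arctan(0.40387) ≈ 0.3838 rad, so α ≈ 0.7677 rad.

0.7677 rad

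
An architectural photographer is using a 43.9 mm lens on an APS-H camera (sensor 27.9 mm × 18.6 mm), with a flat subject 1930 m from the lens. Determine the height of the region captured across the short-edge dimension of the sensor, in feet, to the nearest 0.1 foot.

2682.8 ft

dₒ: 1930 m = 1.93e+06 mm.
Similar triangles through the lens centre give W/dₒ = h/dᵢ; with 1/f = 1/dₒ + 1/dᵢ this gives W = h·(dₒ − f)/f.
W = 18.6 mm × (1.93e+06 − 43.9) / 43.9 = 18.6 × 43962.5535 ≈ 817703.496 mm = 817703.496/304.8 ft = 2682.75 ft.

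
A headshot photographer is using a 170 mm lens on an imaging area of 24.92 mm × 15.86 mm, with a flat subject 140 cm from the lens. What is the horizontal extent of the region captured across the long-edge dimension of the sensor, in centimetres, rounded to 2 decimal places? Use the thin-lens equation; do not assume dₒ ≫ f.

18.03 cm

dₒ: 140 cm = 1400 mm.
Similar triangles through the lens centre give W/dₒ = w/dᵢ; with 1/f = 1/dₒ + 1/dᵢ this gives W = w·(dₒ − f)/f.
W = 24.92 mm × (1400 − 170) / 170 = 24.92 × 7.2353 ≈ 180.304 mm = 18.0304 cm.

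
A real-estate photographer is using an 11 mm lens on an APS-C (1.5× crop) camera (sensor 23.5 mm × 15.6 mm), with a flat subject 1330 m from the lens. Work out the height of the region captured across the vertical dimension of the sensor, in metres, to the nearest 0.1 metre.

1886.2 m

dₒ: 1330 m = 1.33e+06 mm.
Similar triangles through the lens centre give W/dₒ = h/dᵢ; with 1/f = 1/dₒ + 1/dᵢ this gives W = h·(dₒ − f)/f.
W = 15.6 mm × (1.33e+06 − 11) / 11 = 15.6 × 120908.0909 ≈ 1886166.218 mm = 1886.17 m.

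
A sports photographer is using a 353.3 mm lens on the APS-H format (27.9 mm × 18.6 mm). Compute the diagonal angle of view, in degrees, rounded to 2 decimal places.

Sensor diagonal = √(27.9² + 18.6²) = √1124.3700 ≈ 33.5316 mm.
Angle of view α = 2·arctan(d/2f) with d = 33.5316 mm and f = 353.3 mm.
d/2f = 0.04745; arctan(0.04745) ≈ 2.7169°, so α ≈ 5.4339°.

5.43°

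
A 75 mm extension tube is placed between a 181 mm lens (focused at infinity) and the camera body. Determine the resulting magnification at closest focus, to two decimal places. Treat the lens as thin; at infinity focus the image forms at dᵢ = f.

0.41×

The tube moves the image plane from f to f + e, so dᵢ = 181 + 75 = 256 mm. Focus is achieved when 1/f = 1/dₒ + 1/dᵢ, giving dₒ = 1/(1/f − 1/(f+e)).
Magnification m = dᵢ/dₒ = (f+e)·(1/f − 1/(f+e)) = e/f = 75/181 ≈ 0.4144.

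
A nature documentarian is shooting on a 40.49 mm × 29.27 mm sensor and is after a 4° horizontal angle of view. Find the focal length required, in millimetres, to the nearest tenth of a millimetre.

From α = 2·arctan(w/2f) we get f = w / (2·tan(α/2)).
With w = 40.49 mm and α/2 = 2°, tan(α/2) ≈ 0.03492, so f ≈ 40.49 / 0.06984 ≈ 579.7409 mm.

579.7 mm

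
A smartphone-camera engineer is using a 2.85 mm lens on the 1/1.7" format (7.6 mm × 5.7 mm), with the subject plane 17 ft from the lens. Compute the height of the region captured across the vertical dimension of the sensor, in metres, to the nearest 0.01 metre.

dₒ: 17 ft × 304.8 mm/ft = 5181.60 mm.
Similar triangles through the lens centre give W/dₒ = h/dᵢ; with 1/f = 1/dₒ + 1/dᵢ this gives W = h·(dₒ − f)/f.
W = 5.7 mm × (5181.6 − 2.85) / 2.85 = 5.7 × 1817.1052 ≈ 10357.500 mm = 10.3575 m.

10.36 m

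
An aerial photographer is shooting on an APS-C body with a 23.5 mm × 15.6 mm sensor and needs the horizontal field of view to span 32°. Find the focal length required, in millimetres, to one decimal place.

41.0 mm

From α = 2·arctan(w/2f) we get f = w / (2·tan(α/2)).
With w = 23.5 mm and α/2 = 16°, tan(α/2) ≈ 0.28675, so f ≈ 23.5 / 0.57349 ≈ 40.9771 mm.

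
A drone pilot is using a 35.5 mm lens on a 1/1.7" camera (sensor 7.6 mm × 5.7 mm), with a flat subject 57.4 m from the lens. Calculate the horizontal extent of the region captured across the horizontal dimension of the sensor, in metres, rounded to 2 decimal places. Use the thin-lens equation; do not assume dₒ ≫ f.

dₒ: 57.4 m = 57400 mm.
Similar triangles through the lens centre give W/dₒ = w/dᵢ; with 1/f = 1/dₒ + 1/dᵢ this gives W = w·(dₒ − f)/f.
W = 7.6 mm × (57400 − 35.5) / 35.5 = 7.6 × 1615.9014 ≈ 12280.851 mm = 12.2809 m.

12.28 m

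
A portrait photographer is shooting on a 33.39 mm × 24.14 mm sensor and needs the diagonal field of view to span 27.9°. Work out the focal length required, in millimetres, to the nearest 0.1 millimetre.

Sensor diagonal = √(33.39² + 24.14²) = √1697.6317 ≈ 41.2023 mm.
From α = 2·arctan(d/2f) we get f = d / (2·tan(α/2)).
With d = 41.2023 mm and α/2 = 13.95°, tan(α/2) ≈ 0.24840, so f ≈ 41.2023 / 0.49680 ≈ 82.9350 mm.

82.9 mm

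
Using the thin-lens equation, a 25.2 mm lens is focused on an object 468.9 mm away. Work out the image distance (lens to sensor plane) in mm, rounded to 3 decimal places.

1/dᵢ = 1/f − 1/dₒ = 1/25.2 − 1/468.9 = 0.0375499 mm⁻¹.
dᵢ = 1/0.0375499 ≈ 26.6312 mm.

26.631 mm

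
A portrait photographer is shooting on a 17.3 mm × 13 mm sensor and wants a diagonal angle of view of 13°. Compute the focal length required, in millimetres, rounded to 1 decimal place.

95.0 mm

Sensor diagonal = √(17.3² + 13²) = √468.2900 ≈ 21.6400 mm.
From α = 2·arctan(d/2f) we get f = d / (2·tan(α/2)).
With d = 21.6400 mm and α/2 = 6.5°, tan(α/2) ≈ 0.11394, so f ≈ 21.6400 / 0.22787 ≈ 94.9660 mm.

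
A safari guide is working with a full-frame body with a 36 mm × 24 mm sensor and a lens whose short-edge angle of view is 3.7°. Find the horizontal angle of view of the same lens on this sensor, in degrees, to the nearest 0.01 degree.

5.55°

From the short-edge AOV: f = 24 / (2·tan(1.85°)) = 24 / 0.06460 ≈ 371.5191 mm.
Horizontal AOV = 2·arctan(36 / (2 × 371.5191)) = 2·arctan(0.04845) ≈ 5.5476°.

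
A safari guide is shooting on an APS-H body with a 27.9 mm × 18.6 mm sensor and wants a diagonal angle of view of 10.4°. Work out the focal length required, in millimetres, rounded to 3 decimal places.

Sensor diagonal = √(27.9² + 18.6²) = √1124.3700 ≈ 33.5316 mm.
From α = 2·arctan(d/2f) we get f = d / (2·tan(α/2)).
With d = 33.5316 mm and α/2 = 5.2°, tan(α/2) ≈ 0.09101, so f ≈ 33.5316 / 0.18201 ≈ 184.2253 mm.

184.225 mm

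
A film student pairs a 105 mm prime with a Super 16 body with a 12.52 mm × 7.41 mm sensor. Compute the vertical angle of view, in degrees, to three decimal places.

Angle of view α = 2·arctan(h/2f) with h = 7.41 mm and f = 105 mm.
h/2f = 0.03529; arctan(0.03529) ≈ 2.0209°, so α ≈ 4.0418°.

4.042°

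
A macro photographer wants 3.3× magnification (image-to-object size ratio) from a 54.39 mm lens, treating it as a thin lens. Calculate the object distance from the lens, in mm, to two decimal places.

70.87 mm

With m = dᵢ/dₒ and 1/f = 1/dₒ + 1/dᵢ, substituting dᵢ = m·dₒ gives 1/f = (1 + 1/m)/dₒ, hence dₒ = f·(1 + 1/m).
dₒ = 54.39 × (1 + 1/3.3) = 54.39 × 1.30303 ≈ 70.872 mm.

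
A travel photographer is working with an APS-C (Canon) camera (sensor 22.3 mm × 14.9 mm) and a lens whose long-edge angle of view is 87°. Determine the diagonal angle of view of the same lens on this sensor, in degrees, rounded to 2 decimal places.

97.55°

From the long-edge AOV: f = 22.3 / (2·tan(43.5°)) = 22.3 / 1.89793 ≈ 11.7496 mm.
Sensor diagonal = √(22.3² + 14.9²) = √719.3000 ≈ 26.8198 mm.
Diagonal AOV = 2·arctan(26.8198 / (2 × 11.7496)) = 2·arctan(1.14130) ≈ 97.5508°.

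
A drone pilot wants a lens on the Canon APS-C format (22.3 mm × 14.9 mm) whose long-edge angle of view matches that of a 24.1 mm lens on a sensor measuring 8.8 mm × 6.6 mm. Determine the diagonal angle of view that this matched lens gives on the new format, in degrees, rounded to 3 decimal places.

Equal long-edge AOV ⇒ f₂ = f₁ · 22.3/8.8 = 24.1 × 2.53409 ≈ 61.0716 mm.
Sensor diagonal = √(22.3² + 14.9²) = √719.3000 ≈ 26.8198 mm.
Diagonal AOV on the new format = 2·arctan(26.8198 / (2 × 61.0716)) = 2·arctan(0.21958) ≈ 24.7685°.

24.769°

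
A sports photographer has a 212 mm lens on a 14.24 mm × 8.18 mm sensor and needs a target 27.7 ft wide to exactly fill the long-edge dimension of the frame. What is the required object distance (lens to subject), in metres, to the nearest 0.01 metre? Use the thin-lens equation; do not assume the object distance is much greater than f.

125.91 m

W: 27.7 ft × 304.8 mm/ft = 8442.96 mm.
Magnification m = w/W = dᵢ/dₒ; combined with 1/f = 1/dₒ + 1/dᵢ this gives dₒ = f·(1 + W/w).
dₒ = 212 mm × (1 + 8442.96/14.24) = 212 × 593.9045 ≈ 125907.749 mm = 125.908 m.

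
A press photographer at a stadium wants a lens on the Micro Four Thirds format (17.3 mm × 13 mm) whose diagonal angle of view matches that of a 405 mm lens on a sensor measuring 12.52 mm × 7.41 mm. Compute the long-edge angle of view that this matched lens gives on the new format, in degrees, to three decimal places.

Sensor diagonal = √(12.52² + 7.41²) = √211.6585 ≈ 14.5485 mm.
Sensor diagonal = √(17.3² + 13²) = √468.2900 ≈ 21.6400 mm.
Equal diagonal AOV ⇒ f₂ = f₁ · 21.6400/14.5485 = 405 × 1.48744 ≈ 602.4134 mm.
Long-edge AOV on the new format = 2·arctan(17.3 / (2 × 602.4134)) = 2·arctan(0.01436) ≈ 1.6453°.

1.645°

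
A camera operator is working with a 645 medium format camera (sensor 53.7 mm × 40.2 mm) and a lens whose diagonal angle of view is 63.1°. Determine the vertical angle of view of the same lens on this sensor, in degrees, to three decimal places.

Sensor diagonal = √(53.7² + 40.2²) = √4499.7300 ≈ 67.0800 mm.
From the diagonal AOV: f = 67.0800 / (2·tan(31.55°)) = 67.0800 / 1.22800 ≈ 54.6253 mm.
Vertical AOV = 2·arctan(40.2 / (2 × 54.6253)) = 2·arctan(0.36796) ≈ 40.4034°.

40.403°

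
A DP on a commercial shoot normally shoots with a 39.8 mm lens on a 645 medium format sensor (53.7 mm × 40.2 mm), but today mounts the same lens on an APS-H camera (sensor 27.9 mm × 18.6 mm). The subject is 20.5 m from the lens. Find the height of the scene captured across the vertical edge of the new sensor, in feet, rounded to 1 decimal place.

31.4 ft

The focal length stays 39.8 mm; the relevant sensor dimension is now h = 18.6 mm. Object distance dₒ = 20.5 m = 20500 mm.
Thin-lens field height W = h·(dₒ − f)/f = 18.6 × (20500 − 39.8)/39.8 ≈ 9561.802 mm = 9561.802/304.8 ft = 31.3707 ft.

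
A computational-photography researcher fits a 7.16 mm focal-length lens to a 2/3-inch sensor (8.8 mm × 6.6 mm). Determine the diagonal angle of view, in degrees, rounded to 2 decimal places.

75.06°

Sensor diagonal = √(8.8² + 6.6²) = √121.0000 ≈ 11.0000 mm.
Angle of view α = 2·arctan(d/2f) with d = 11.0000 mm and f = 7.16 mm.
d/2f = 0.76816; arctan(0.76816) ≈ 37.5299°, so α ≈ 75.0598°.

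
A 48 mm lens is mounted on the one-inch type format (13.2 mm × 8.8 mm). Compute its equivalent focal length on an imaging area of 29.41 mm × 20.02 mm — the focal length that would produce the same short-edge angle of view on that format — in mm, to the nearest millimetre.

109 mm

Equal angle of view means equal height/f ratio, so f₂ = f₁ · (height₂/height₁) = 48 × 20.02/8.8.
f₂ = 48 × 2.27500 ≈ 109.200 mm.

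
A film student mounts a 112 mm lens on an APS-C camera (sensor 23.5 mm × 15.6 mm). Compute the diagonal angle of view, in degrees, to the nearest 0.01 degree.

14.35°

Sensor diagonal = √(23.5² + 15.6²) = √795.6100 ≈ 28.2066 mm.
Angle of view α = 2·arctan(d/2f) with d = 28.2066 mm and f = 112 mm.
d/2f = 0.12592; arctan(0.12592) ≈ 7.1770°, so α ≈ 14.3541°.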